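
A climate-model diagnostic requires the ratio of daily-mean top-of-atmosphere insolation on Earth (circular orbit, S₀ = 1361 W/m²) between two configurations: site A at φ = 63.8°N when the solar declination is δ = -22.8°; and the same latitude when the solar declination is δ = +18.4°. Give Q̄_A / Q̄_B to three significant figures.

— Configuration A (φ=+63.8°):
cos H₀ = −tan(+63.8°) tan(-22.800°) = 0.8543, H₀ = 0.5466 rad.
Bracket: H₀ sin φ sin δ + cos φ cos δ sin H₀ = 0.5466×0.89726×-0.38752 + 0.44151×0.92186×0.51980 = -0.190056 + 0.211564 = 0.021508.
Q̄ = (S₀/π) × [bracket] = (1361/π) × 0.021508 = 9.3177 W/m².
— Configuration B (φ=+63.8°):
cos H₀ = −tan(+63.8°) tan(+18.400°) = -0.6760, H₀ = 2.3132 rad.
Bracket: H₀ sin φ sin δ + cos φ cos δ sin H₀ = 2.3132×0.89726×0.31565 + 0.44151×0.94888×0.73686 = 0.655145 + 0.308700 = 0.963845.
Q̄ = (S₀/π) × [bracket] = (1361/π) × 0.963845 = 417.56 W/m².
Ratio Q̄_A / Q̄_B = 9.3177 / 417.56 = 0.02231.

Q̄_A / Q̄_B ≈ 0.0223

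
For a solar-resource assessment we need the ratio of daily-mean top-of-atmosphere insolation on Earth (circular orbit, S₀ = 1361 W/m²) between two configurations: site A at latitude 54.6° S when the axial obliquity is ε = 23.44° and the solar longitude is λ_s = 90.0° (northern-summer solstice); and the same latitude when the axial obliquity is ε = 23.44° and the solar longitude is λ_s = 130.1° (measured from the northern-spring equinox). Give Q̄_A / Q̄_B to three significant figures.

— Configuration A (φ=-54.6°):
Solar declination: sin δ = sin ε · sin λ_s = sin 23.44° × sin 90.0° = 0.39779, so δ = +23.440°.
cos H₀ = −tan(-54.6°) tan(+23.440°) = 0.6101, H₀ = 0.9146 rad.
Bracket: H₀ sin φ sin δ + cos φ cos δ sin H₀ = 0.9146×-0.81513×0.39779 + 0.57928×0.91748×0.79233 = -0.296560 + 0.421106 = 0.124546.
Q̄ = (S₀/π) × [bracket] = (1361/π) × 0.124546 = 53.956 W/m².
— Configuration B (φ=-54.6°):
Solar declination: sin δ = sin ε · sin λ_s = sin 23.44° × sin 130.1° = 0.30428, so δ = +17.715°.
cos H₀ = −tan(-54.6°) tan(+17.715°) = 0.4495, H₀ = 1.1046 rad.
Bracket: H₀ sin φ sin δ + cos φ cos δ sin H₀ = 1.1046×-0.81513×0.30428 + 0.57928×0.95258×0.89329 = -0.273971 + 0.492927 = 0.218956.
Q̄ = (S₀/π) × [bracket] = (1361/π) × 0.218956 = 94.856 W/m².
Ratio Q̄_A / Q̄_B = 53.956 / 94.856 = 0.5688.

Q̄_A / Q̄_B ≈ 0.569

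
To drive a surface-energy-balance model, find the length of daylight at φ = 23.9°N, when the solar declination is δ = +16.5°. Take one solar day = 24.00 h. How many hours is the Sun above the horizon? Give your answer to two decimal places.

13.01 h

cos H₀ = −tan φ · tan δ = −tan(+23.9°) × tan(+16.500°) = -0.1313, so H₀ = 1.7024 rad = 97.54°.
Daylight = 2H₀/(2π) × 24.00 h = (1.7024/π) × 24.00 = 13.01 h.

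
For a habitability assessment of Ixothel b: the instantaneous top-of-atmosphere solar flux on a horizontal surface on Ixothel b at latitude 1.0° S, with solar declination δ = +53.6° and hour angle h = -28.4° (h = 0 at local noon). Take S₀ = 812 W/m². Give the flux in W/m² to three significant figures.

cos θ_z = sin φ sin δ + cos φ cos δ cos h = -0.014047 + 0.521921 = 0.507874.
Flux = S₀ · cos θ_z = 812 × 0.507874 = 412.4 W/m².

412 W/m²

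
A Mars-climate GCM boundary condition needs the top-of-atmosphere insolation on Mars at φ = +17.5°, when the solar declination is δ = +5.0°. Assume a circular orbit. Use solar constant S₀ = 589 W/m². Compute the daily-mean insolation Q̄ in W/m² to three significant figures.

Q̄ ≈ 186 W/m²

cos H₀ = −tan(+17.5°) tan(+5.000°) = -0.0276, H₀ = 1.5984 rad.
Bracket: H₀ sin φ sin δ + cos φ cos δ sin H₀ = 1.5984×0.30071×0.08716 + 0.95372×0.99619×0.99962 = 0.041894 + 0.949725 = 0.991619.
Q̄ = (S₀/π) × [bracket] = (589/π) × 0.991619 = 185.9 W/m².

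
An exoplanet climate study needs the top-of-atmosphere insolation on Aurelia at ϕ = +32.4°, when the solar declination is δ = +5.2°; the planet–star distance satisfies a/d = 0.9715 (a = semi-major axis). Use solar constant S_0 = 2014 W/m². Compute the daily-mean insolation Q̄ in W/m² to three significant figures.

Q̄ ≈ 556 W/m²

cos h₀ = −tan(+32.4°) tan(+5.200°) = -0.0578, h₀ = 1.6286 rad.
Bracket: h₀ sin ϕ sin δ + cos ϕ cos δ sin h₀ = 1.6286×0.53583×0.09063 + 0.84433×0.99588×0.99833 = 0.079089 + 0.839447 = 0.918536.
Inverse-square distance factor (a/d)² = 0.9715² = 0.943812.
Q̄ = (S_0/π) × 0.943812 × [bracket] = (2014/π) × 0.943812 × 0.918536 = 555.8 W/m².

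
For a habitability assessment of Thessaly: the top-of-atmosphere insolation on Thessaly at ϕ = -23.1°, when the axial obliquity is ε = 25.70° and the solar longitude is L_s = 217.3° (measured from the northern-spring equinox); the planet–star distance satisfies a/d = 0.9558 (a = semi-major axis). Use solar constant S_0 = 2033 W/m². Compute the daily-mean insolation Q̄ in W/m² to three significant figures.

Solar declination: sin δ = sin ε · sin L_s = sin 25.70° × sin 217.3° = -0.26279, so δ = -15.236°.
cos h₀ = −tan(-23.1°) tan(-15.236°) = -0.1162, h₀ = 1.6872 rad.
Bracket: h₀ sin ϕ sin δ + cos ϕ cos δ sin h₀ = 1.6872×-0.39234×-0.26279 + 0.91982×0.96485×0.99323 = 0.173955 + 0.881480 = 1.055435.
Inverse-square distance factor (a/d)² = 0.9558² = 0.913554.
Q̄ = (S_0/π) × 0.913554 × [bracket] = (2033/π) × 0.913554 × 1.055435 = 624.0 W/m².

Q̄ ≈ 624 W/m²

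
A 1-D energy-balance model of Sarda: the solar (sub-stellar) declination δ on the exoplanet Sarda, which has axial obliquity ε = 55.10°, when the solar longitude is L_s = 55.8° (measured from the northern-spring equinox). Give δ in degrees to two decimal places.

sin δ = sin ε · sin L_s = sin 55.10° × sin 55.8° = 0.678332.
δ = arcsin(0.678332) = +42.71°.

δ = +42.71°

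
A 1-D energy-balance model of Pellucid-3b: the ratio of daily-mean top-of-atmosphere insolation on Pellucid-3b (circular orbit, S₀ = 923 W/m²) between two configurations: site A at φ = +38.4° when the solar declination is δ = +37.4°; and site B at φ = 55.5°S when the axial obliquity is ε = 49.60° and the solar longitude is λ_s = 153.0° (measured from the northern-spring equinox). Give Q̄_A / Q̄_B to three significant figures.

Q̄_A / Q̄_B ≈ 8.22

— Configuration A (φ=+38.4°):
cos H₀ = −tan(+38.4°) tan(+37.400°) = -0.6060, H₀ = 2.2218 rad.
Bracket: H₀ sin φ sin δ + cos φ cos δ sin H₀ = 2.2218×0.62115×0.60738 + 0.78369×0.79441×0.79548 = 0.838228 + 0.495243 = 1.333471.
Q̄ = (S₀/π) × [bracket] = (923/π) × 1.333471 = 391.77 W/m².
— Configuration B (φ=-55.5°):
Solar declination: sin δ = sin ε · sin λ_s = sin 49.60° × sin 153.0° = 0.34573, so δ = +20.226°.
cos H₀ = −tan(-55.5°) tan(+20.226°) = 0.5361, H₀ = 1.0050 rad.
Bracket: H₀ sin φ sin δ + cos φ cos δ sin H₀ = 1.0050×-0.82413×0.34573 + 0.56641×0.93833×0.84415 = -0.286351 + 0.448648 = 0.162297.
Q̄ = (S₀/π) × [bracket] = (923/π) × 0.162297 = 47.683 W/m².
Ratio Q̄_A / Q̄_B = 391.77 / 47.683 = 8.216.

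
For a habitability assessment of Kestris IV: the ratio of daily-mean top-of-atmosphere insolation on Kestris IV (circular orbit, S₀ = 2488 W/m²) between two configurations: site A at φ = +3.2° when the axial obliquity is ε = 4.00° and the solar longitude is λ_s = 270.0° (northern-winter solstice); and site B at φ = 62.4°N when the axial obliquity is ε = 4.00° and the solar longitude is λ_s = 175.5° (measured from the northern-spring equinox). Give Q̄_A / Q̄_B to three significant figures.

Q̄_A / Q̄_B ≈ 2.10

— Configuration A (φ=+3.2°):
Solar declination: sin δ = sin ε · sin λ_s = sin 4.00° × sin 270.0° = -0.06976, so δ = -4.000°.
cos H₀ = −tan(+3.2°) tan(-4.000°) = 0.0039, H₀ = 1.5669 rad.
Bracket: H₀ sin φ sin δ + cos φ cos δ sin H₀ = 1.5669×0.05582×-0.06976 + 0.99844×0.99756×0.99999 = -0.006102 + 0.995994 = 0.989892.
Q̄ = (S₀/π) × [bracket] = (2488/π) × 0.989892 = 783.95 W/m².
— Configuration B (φ=+62.4°):
Solar declination: sin δ = sin ε · sin λ_s = sin 4.00° × sin 175.5° = 0.00547, so δ = +0.314°.
cos H₀ = −tan(+62.4°) tan(+0.314°) = -0.0105, H₀ = 1.5813 rad.
Bracket: H₀ sin φ sin δ + cos φ cos δ sin H₀ = 1.5813×0.88620×0.00547 + 0.46330×0.99999×0.99995 = 0.007665 + 0.463272 = 0.470937.
Q̄ = (S₀/π) × [bracket] = (2488/π) × 0.470937 = 372.96 W/m².
Ratio Q̄_A / Q̄_B = 783.95 / 372.96 = 2.102.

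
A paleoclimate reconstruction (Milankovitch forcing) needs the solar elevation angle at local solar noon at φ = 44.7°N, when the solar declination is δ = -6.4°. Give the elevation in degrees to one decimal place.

At local noon the hour angle is zero, so the zenith angle equals |φ − δ| = |+44.7° − (-6.400°)| = 51.100°.
Elevation = 90° − 51.100° = 38.9°.

38.9°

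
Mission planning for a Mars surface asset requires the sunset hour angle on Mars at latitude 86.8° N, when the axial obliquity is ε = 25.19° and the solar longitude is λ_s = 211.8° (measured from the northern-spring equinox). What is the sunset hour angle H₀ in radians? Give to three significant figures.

H₀ = 0.00 rad

Solar declination: sin δ = sin ε · sin λ_s = sin 25.19° × sin 211.8° = -0.22428, so δ = -12.961°.
cos H₀ = −tan φ · tan δ = 4.1165 ≥ 1, so the Sun never rises (polar night) and H₀ = 0.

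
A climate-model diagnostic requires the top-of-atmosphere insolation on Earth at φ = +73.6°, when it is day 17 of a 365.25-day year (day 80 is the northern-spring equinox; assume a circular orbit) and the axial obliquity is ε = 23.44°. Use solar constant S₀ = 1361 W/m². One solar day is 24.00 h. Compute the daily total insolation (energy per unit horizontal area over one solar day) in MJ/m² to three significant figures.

Solar longitude: λ_s = 360° × (17 − 80)/365.25 = -62.094°, i.e. -62.094° + 360° = 297.906°.
sin δ = sin 23.44° × sin 297.906° = -0.35153, so δ = -20.581°.
cos H₀ = −tan(+73.6°) tan(-20.581°) = 1.2758 ≥ 1 ⇒ polar night, H₀ = 0 and Q̄ = 0.
Daily total = Q̄ × 24.00 h × 3600 s/h = 0.00 MJ/m².

0.00 MJ/m²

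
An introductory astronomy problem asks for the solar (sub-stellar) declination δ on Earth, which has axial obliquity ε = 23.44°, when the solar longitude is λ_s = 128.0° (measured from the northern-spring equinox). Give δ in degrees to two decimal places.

sin δ = sin ε · sin λ_s = sin 23.44° × sin 128.0° = 0.313462.
δ = arcsin(0.313462) = +18.27°.

δ = +18.27°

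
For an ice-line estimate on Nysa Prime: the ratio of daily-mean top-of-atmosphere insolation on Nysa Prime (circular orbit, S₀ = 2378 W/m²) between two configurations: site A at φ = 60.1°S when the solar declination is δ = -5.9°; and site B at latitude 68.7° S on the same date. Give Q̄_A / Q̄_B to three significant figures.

Q̄_A / Q̄_B ≈ 1.23

— Configuration A (φ=-60.1°):
cos H₀ = −tan(-60.1°) tan(-5.900°) = -0.1797, H₀ = 1.7515 rad.
Bracket: H₀ sin φ sin δ + cos φ cos δ sin H₀ = 1.7515×-0.86690×-0.10279 + 0.49849×0.99470×0.98372 = 0.156074 + 0.487776 = 0.643850.
Q̄ = (S₀/π) × [bracket] = (2378/π) × 0.643850 = 487.36 W/m².
— Configuration B (φ=-68.7°):
cos H₀ = −tan(-68.7°) tan(-5.900°) = -0.2651, H₀ = 1.8391 rad.
Bracket: H₀ sin φ sin δ + cos φ cos δ sin H₀ = 1.8391×-0.93169×-0.10279 + 0.36325×0.99470×0.96423 = 0.176128 + 0.348400 = 0.524528.
Q̄ = (S₀/π) × [bracket] = (2378/π) × 0.524528 = 397.04 W/m².
Ratio Q̄_A / Q̄_B = 487.36 / 397.04 = 1.227.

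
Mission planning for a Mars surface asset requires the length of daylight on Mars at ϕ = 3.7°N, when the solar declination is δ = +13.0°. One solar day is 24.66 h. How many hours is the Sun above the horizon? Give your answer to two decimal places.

cos h₀ = −tan ϕ · tan δ = −tan(+3.7°) × tan(+13.000°) = -0.0149, so h₀ = 1.5857 rad = 90.86°.
Daylight = 2h₀/(2π) × 24.66 h = (1.5857/π) × 24.66 = 12.45 h.

12.45 h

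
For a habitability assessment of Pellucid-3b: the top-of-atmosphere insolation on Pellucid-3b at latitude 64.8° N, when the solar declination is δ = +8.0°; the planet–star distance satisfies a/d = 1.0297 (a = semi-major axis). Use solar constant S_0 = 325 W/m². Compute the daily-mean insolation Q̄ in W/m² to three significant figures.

cos h₀ = −tan(+64.8°) tan(+8.000°) = -0.2987, h₀ = 1.8741 rad.
Bracket: h₀ sin ϕ sin δ + cos ϕ cos δ sin h₀ = 1.8741×0.90483×0.13917 + 0.42578×0.99027×0.95436 = 0.235996 + 0.402394 = 0.638390.
Inverse-square distance factor (a/d)² = 1.0297² = 1.060282.
Q̄ = (S_0/π) × 1.060282 × [bracket] = (325/π) × 1.060282 × 0.638390 = 70.02 W/m².

Q̄ ≈ 70.0 W/m²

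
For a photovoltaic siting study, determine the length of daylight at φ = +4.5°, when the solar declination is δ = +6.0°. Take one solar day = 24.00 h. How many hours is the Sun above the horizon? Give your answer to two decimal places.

cos H₀ = −tan φ · tan δ = −tan(+4.5°) × tan(+6.000°) = -0.0083, so H₀ = 1.5791 rad = 90.47°.
Daylight = 2H₀/(2π) × 24.00 h = (1.5791/π) × 24.00 = 12.06 h.

12.06 h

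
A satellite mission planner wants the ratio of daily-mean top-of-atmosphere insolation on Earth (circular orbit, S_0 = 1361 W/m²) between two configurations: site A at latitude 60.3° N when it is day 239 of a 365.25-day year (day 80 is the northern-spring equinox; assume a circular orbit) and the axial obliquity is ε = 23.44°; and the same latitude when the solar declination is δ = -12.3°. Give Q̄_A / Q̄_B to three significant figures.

Q̄_A / Q̄_B ≈ 3.15

— Configuration A (ϕ=+60.3°):
Solar longitude: L_s = 360° × (239 − 80)/365.25 = 156.715°.
sin δ = sin 23.44° × sin 156.715° = 0.15725, so δ = +9.047°.
cos h₀ = −tan(+60.3°) tan(+9.047°) = -0.2792, h₀ = 1.8537 rad.
Bracket: h₀ sin ϕ sin δ + cos ϕ cos δ sin h₀ = 1.8537×0.86863×0.15725 + 0.49546×0.98756×0.96024 = 0.253201 + 0.469842 = 0.723043.
Q̄ = (S_0/π) × [bracket] = (1361/π) × 0.723043 = 313.24 W/m².
— Configuration B (ϕ=+60.3°):
cos h₀ = −tan(+60.3°) tan(-12.300°) = 0.3823, h₀ = 1.1786 rad.
Bracket: h₀ sin ϕ sin δ + cos ϕ cos δ sin h₀ = 1.1786×0.86863×-0.21303 + 0.49546×0.97705×0.92406 = -0.218093 + 0.447327 = 0.229234.
Q̄ = (S_0/π) × [bracket] = (1361/π) × 0.229234 = 99.309 W/m².
Ratio Q̄_A / Q̄_B = 313.24 / 99.309 = 3.154.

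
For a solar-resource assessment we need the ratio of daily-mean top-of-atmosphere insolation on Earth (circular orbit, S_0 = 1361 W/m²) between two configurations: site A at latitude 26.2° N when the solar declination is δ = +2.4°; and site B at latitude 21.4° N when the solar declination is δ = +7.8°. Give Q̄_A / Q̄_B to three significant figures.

— Configuration A (ϕ=+26.2°):
cos h₀ = −tan(+26.2°) tan(+2.400°) = -0.0206, h₀ = 1.5914 rad.
Bracket: h₀ sin ϕ sin δ + cos ϕ cos δ sin h₀ = 1.5914×0.44151×0.04188 + 0.89726×0.99912×0.99979 = 0.029426 + 0.896282 = 0.925708.
Q̄ = (S_0/π) × [bracket] = (1361/π) × 0.925708 = 401.03 W/m².
— Configuration B (ϕ=+21.4°):
cos h₀ = −tan(+21.4°) tan(+7.800°) = -0.0537, h₀ = 1.6245 rad.
Bracket: h₀ sin ϕ sin δ + cos ϕ cos δ sin h₀ = 1.6245×0.36488×0.13572 + 0.93106×0.99075×0.99856 = 0.080448 + 0.921119 = 1.001567.
Q̄ = (S_0/π) × [bracket] = (1361/π) × 1.001567 = 433.90 W/m².
Ratio Q̄_A / Q̄_B = 401.03 / 433.90 = 0.9242.

Q̄_A / Q̄_B ≈ 0.924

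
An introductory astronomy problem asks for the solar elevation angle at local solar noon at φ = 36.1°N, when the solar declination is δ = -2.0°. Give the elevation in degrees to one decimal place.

At local noon the hour angle is zero, so the zenith angle equals |φ − δ| = |+36.1° − (-2.000°)| = 38.100°.
Elevation = 90° − 38.100° = 51.9°.

51.9°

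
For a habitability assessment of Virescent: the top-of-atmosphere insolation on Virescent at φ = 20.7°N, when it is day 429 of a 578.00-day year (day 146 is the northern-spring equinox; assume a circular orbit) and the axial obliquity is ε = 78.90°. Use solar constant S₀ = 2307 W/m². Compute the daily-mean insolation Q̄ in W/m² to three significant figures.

Solar longitude: λ_s = 360° × (429 − 146)/578.00 = 176.263°.
sin δ = sin 78.90° × sin 176.263° = 0.06396, so δ = +3.667°.
cos H₀ = −tan(+20.7°) tan(+3.667°) = -0.0242, H₀ = 1.5950 rad.
Bracket: H₀ sin φ sin δ + cos φ cos δ sin H₀ = 1.5950×0.35347×0.06396 + 0.93544×0.99795×0.99971 = 0.036060 + 0.933252 = 0.969312.
Q̄ = (S₀/π) × [bracket] = (2307/π) × 0.969312 = 711.8 W/m².

Q̄ ≈ 712 W/m²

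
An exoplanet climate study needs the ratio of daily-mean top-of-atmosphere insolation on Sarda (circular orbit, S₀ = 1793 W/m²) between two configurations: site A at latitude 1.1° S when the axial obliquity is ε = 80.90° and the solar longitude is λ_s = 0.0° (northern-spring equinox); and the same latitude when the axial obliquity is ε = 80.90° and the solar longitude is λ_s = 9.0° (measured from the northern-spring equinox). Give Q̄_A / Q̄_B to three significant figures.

— Configuration A (φ=-1.1°):
Solar declination: sin δ = sin ε · sin λ_s = sin 80.90° × sin 0.0° = 0.00000, so δ = +0.000°.
cos H₀ = −tan(-1.1°) tan(+0.000°) = 0.0000, H₀ = 1.5708 rad.
Bracket: H₀ sin φ sin δ + cos φ cos δ sin H₀ = 1.5708×-0.01920×0.00000 + 0.99982×1.00000×1.00000 = -0.000000 + 0.999820 = 0.999820.
Q̄ = (S₀/π) × [bracket] = (1793/π) × 0.999820 = 570.63 W/m².
— Configuration B (φ=-1.1°):
Solar declination: sin δ = sin ε · sin λ_s = sin 80.90° × sin 9.0° = 0.15447, so δ = +8.886°.
cos H₀ = −tan(-1.1°) tan(+8.886°) = 0.0030, H₀ = 1.5678 rad.
Bracket: H₀ sin φ sin δ + cos φ cos δ sin H₀ = 1.5678×-0.01920×0.15447 + 0.99982×0.98800×1.00000 = -0.004650 + 0.987822 = 0.983172.
Q̄ = (S₀/π) × [bracket] = (1793/π) × 0.983172 = 561.13 W/m².
Ratio Q̄_A / Q̄_B = 570.63 / 561.13 = 1.017.

Q̄_A / Q̄_B ≈ 1.02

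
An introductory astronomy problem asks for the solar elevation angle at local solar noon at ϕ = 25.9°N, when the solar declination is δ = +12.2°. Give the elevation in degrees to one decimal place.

76.3°

At local noon the hour angle is zero, so the zenith angle equals |ϕ − δ| = |+25.9° − (+12.200°)| = 13.700°.
Elevation = 90° − 13.700° = 76.3°.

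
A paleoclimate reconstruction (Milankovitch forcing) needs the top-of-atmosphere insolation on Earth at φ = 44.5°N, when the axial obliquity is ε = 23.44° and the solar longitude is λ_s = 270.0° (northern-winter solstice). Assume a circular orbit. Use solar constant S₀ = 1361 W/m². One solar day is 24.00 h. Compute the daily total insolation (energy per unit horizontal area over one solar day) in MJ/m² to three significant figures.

Solar declination: sin δ = sin ε · sin λ_s = sin 23.44° × sin 270.0° = -0.39779, so δ = -23.440°.
cos H₀ = −tan(+44.5°) tan(-23.440°) = 0.4261, H₀ = 1.1307 rad.
Bracket: H₀ sin φ sin δ + cos φ cos δ sin H₀ = 1.1307×0.70091×-0.39779 + 0.71325×0.91748×0.90469 = -0.315256 + 0.592022 = 0.276766.
Q̄ = (S₀/π) × [bracket] = (1361/π) × 0.276766 = 119.90 W/m².
Daily total = Q̄ × 24.00 h × 3600 s/h = 119.90 × 24.00 × 3600 / 10⁶ = 10.36 MJ/m².

10.4 MJ/m²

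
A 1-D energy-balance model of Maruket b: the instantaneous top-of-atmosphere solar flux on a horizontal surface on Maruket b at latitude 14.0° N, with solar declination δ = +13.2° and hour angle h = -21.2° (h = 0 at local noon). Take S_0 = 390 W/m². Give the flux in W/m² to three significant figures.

365 W/m²

cos θ_z = sin ϕ sin δ + cos ϕ cos δ cos h = 0.055243 + 0.880728 = 0.935971.
Flux = S_0 · cos θ_z = 390 × 0.935971 = 365.0 W/m².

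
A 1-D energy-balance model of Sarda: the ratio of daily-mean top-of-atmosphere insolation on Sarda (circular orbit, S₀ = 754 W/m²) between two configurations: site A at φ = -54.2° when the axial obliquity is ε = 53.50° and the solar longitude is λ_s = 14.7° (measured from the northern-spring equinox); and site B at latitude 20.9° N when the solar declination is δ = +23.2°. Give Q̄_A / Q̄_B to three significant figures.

— Configuration A (φ=-54.2°):
Solar declination: sin δ = sin ε · sin λ_s = sin 53.50° × sin 14.7° = 0.20399, so δ = +11.770°.
cos H₀ = −tan(-54.2°) tan(+11.770°) = 0.2889, H₀ = 1.2777 rad.
Bracket: H₀ sin φ sin δ + cos φ cos δ sin H₀ = 1.2777×-0.81106×0.20399 + 0.58496×0.97897×0.95736 = -0.211393 + 0.548240 = 0.336847.
Q̄ = (S₀/π) × [bracket] = (754/π) × 0.336847 = 80.845 W/m².
— Configuration B (φ=+20.9°):
cos H₀ = −tan(+20.9°) tan(+23.200°) = -0.1637, H₀ = 1.7352 rad.
Bracket: H₀ sin φ sin δ + cos φ cos δ sin H₀ = 1.7352×0.35674×0.39394 + 0.93420×0.91914×0.98652 = 0.243855 + 0.847086 = 1.090941.
Q̄ = (S₀/π) × [bracket] = (754/π) × 1.090941 = 261.83 W/m².
Ratio Q̄_A / Q̄_B = 80.845 / 261.83 = 0.3088.

Q̄_A / Q̄_B ≈ 0.309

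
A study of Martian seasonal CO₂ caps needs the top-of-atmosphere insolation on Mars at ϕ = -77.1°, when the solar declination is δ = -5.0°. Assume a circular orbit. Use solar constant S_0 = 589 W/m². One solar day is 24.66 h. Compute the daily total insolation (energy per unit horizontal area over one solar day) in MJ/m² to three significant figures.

6.20 MJ/m²

cos h₀ = −tan(-77.1°) tan(-5.000°) = -0.3820, h₀ = 1.9628 rad.
Bracket: h₀ sin ϕ sin δ + cos ϕ cos δ sin h₀ = 1.9628×-0.97476×-0.08716 + 0.22325×0.99619×0.92416 = 0.166760 + 0.205533 = 0.372293.
Q̄ = (S_0/π) × [bracket] = (589/π) × 0.372293 = 69.799 W/m².
Daily total = Q̄ × 24.66 h × 3600 s/h = 69.799 × 24.66 × 3600 / 10⁶ = 6.196 MJ/m².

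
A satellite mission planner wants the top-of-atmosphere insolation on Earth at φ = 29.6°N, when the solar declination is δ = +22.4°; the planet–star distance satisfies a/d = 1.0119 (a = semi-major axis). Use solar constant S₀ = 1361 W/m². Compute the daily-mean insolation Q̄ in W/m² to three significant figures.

cos H₀ = −tan(+29.6°) tan(+22.400°) = -0.2341, H₀ = 1.8071 rad.
Bracket: H₀ sin φ sin δ + cos φ cos δ sin H₀ = 1.8071×0.49394×0.38107 + 0.86949×0.92455×0.97220 = 0.340143 + 0.781539 = 1.121682.
Inverse-square distance factor (a/d)² = 1.0119² = 1.023942.
Q̄ = (S₀/π) × 1.023942 × [bracket] = (1361/π) × 1.023942 × 1.121682 = 497.6 W/m².

Q̄ ≈ 498 W/m²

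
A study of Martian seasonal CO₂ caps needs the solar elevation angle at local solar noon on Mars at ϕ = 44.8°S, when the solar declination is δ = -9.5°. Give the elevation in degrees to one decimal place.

54.7°

At local noon the hour angle is zero, so the zenith angle equals |ϕ − δ| = |-44.8° − (-9.500°)| = 35.300°.
Elevation = 90° − 35.300° = 54.7°.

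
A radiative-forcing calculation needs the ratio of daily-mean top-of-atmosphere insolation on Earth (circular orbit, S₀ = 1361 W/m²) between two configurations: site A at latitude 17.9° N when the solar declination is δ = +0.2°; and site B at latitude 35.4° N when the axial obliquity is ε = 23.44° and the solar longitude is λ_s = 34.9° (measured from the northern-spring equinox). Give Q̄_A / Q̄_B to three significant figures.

Q̄_A / Q̄_B ≈ 0.942

— Configuration A (φ=+17.9°):
cos H₀ = −tan(+17.9°) tan(+0.200°) = -0.0011, H₀ = 1.5719 rad.
Bracket: H₀ sin φ sin δ + cos φ cos δ sin H₀ = 1.5719×0.30736×0.00349 + 0.95159×0.99999×1.00000 = 0.001686 + 0.951580 = 0.953266.
Q̄ = (S₀/π) × [bracket] = (1361/π) × 0.953266 = 412.97 W/m².
— Configuration B (φ=+35.4°):
Solar declination: sin δ = sin ε · sin λ_s = sin 23.44° × sin 34.9° = 0.22759, so δ = +13.155°.
cos H₀ = −tan(+35.4°) tan(+13.155°) = -0.1661, H₀ = 1.7377 rad.
Bracket: H₀ sin φ sin δ + cos φ cos δ sin H₀ = 1.7377×0.57928×0.22759 + 0.81513×0.97376×0.98611 = 0.229095 + 0.782716 = 1.011811.
Q̄ = (S₀/π) × [bracket] = (1361/π) × 1.011811 = 438.34 W/m².
Ratio Q̄_A / Q̄_B = 412.97 / 438.34 = 0.9421.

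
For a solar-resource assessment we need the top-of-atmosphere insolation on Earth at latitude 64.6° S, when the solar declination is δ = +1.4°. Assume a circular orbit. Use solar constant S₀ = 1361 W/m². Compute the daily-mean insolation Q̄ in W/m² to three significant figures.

cos H₀ = −tan(-64.6°) tan(+1.400°) = 0.0515, H₀ = 1.5193 rad.
Bracket: H₀ sin φ sin δ + cos φ cos δ sin H₀ = 1.5193×-0.90334×0.02443 + 0.42894×0.99970×0.99867 = -0.033529 + 0.428241 = 0.394712.
Q̄ = (S₀/π) × [bracket] = (1361/π) × 0.394712 = 171.0 W/m².

Q̄ ≈ 171 W/m²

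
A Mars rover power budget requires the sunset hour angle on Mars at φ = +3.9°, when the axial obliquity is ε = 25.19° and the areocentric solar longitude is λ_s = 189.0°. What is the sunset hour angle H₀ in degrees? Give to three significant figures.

H₀ = 89.7°

sin δ = sin 25.19° × sin 189.0° = -0.06658, so δ = -3.818°.
cos H₀ = −tan φ · tan δ = −tan(+3.9°) × tan(-3.818°) = 0.0045, so H₀ = 1.5662 rad = 89.74°.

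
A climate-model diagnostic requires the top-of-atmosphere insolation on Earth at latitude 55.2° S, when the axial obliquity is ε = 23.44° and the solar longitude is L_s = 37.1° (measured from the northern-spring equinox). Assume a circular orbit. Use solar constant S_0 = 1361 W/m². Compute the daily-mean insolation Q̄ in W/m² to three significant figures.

Q̄ ≈ 121 W/m²

Solar declination: sin δ = sin ε · sin L_s = sin 23.44° × sin 37.1° = 0.23995, so δ = +13.884°.
cos h₀ = −tan(-55.2°) tan(+13.884°) = 0.3556, h₀ = 1.2072 rad.
Bracket: h₀ sin ϕ sin δ + cos ϕ cos δ sin h₀ = 1.2072×-0.82115×0.23995 + 0.57071×0.97079×0.93463 = -0.237861 + 0.517822 = 0.279961.
Q̄ = (S_0/π) × [bracket] = (1361/π) × 0.279961 = 121.3 W/m².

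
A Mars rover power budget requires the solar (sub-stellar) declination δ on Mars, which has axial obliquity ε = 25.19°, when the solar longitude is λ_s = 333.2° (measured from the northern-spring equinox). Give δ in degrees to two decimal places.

sin δ = sin ε · sin λ_s = sin 25.19° × sin 333.2° = -0.191903.
δ = arcsin(-0.191903) = -11.06°.

δ = -11.06°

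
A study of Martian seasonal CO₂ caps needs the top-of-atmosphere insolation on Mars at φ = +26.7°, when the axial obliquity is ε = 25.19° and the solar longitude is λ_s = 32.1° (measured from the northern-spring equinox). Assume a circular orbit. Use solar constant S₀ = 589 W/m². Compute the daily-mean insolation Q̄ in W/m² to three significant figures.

Solar declination: sin δ = sin ε · sin λ_s = sin 25.19° × sin 32.1° = 0.22617, so δ = +13.072°.
cos H₀ = −tan(+26.7°) tan(+13.072°) = -0.1168, H₀ = 1.6878 rad.
Bracket: H₀ sin φ sin δ + cos φ cos δ sin H₀ = 1.6878×0.44932×0.22617 + 0.89337×0.97409×0.99316 = 0.171519 + 0.864270 = 1.035789.
Q̄ = (S₀/π) × [bracket] = (589/π) × 1.035789 = 194.2 W/m².

Q̄ ≈ 194 W/m²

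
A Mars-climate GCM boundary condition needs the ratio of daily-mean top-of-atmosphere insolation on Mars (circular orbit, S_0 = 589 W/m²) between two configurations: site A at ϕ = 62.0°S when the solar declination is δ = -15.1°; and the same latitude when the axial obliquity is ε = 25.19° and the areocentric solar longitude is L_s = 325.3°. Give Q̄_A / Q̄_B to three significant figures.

Q̄_A / Q̄_B ≈ 1.04

— Configuration A (ϕ=-62.0°):
cos h₀ = −tan(-62.0°) tan(-15.100°) = -0.5075, h₀ = 2.1030 rad.
Bracket: h₀ sin ϕ sin δ + cos ϕ cos δ sin h₀ = 2.1030×-0.88295×-0.26050 + 0.46947×0.96547×0.86168 = 0.483708 + 0.390564 = 0.874272.
Q̄ = (S_0/π) × [bracket] = (589/π) × 0.874272 = 163.91 W/m².
— Configuration B (ϕ=-62.0°):
sin δ = sin 25.19° × sin 325.3° = -0.24230, so δ = -14.022°.
cos h₀ = −tan(-62.0°) tan(-14.022°) = -0.4697, h₀ = 2.0597 rad.
Bracket: h₀ sin ϕ sin δ + cos ϕ cos δ sin h₀ = 2.0597×-0.88295×-0.24230 + 0.46947×0.97020×0.88283 = 0.440650 + 0.402111 = 0.842761.
Q̄ = (S_0/π) × [bracket] = (589/π) × 0.842761 = 158.00 W/m².
Ratio Q̄_A / Q̄_B = 163.91 / 158.00 = 1.037.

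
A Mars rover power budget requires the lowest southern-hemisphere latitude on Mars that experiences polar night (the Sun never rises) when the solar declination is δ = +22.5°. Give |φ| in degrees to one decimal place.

Polar night requires cos H₀ = −tan φ tan δ ≥ 1, i.e. tan φ tan δ ≤ −1.
The boundary is |tan φ| · |tan δ| = 1, so |φ| = 90° − |δ| = 90° − 22.5° = 67.5° in the southern hemisphere.

|φ| = 67.5°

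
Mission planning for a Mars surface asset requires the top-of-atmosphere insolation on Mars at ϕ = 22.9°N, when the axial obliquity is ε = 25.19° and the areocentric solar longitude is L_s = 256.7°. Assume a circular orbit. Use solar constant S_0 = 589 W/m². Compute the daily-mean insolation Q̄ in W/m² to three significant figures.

Q̄ ≈ 113 W/m²

sin δ = sin 25.19° × sin 256.7° = -0.41421, so δ = -24.469°.
cos h₀ = −tan(+22.9°) tan(-24.469°) = 0.1922, h₀ = 1.3774 rad.
Bracket: h₀ sin ϕ sin δ + cos ϕ cos δ sin h₀ = 1.3774×0.38912×-0.41421 + 0.92119×0.91018×0.98135 = -0.222006 + 0.822812 = 0.600806.
Q̄ = (S_0/π) × [bracket] = (589/π) × 0.600806 = 112.6 W/m².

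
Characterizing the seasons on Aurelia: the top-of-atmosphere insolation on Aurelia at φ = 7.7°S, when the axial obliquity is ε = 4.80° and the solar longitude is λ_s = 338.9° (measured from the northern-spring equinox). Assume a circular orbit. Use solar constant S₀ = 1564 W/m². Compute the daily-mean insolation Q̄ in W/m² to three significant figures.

Solar declination: sin δ = sin ε · sin λ_s = sin 4.80° × sin 338.9° = -0.03012, so δ = -1.726°.
cos H₀ = −tan(-7.7°) tan(-1.726°) = -0.0041, H₀ = 1.5749 rad.
Bracket: H₀ sin φ sin δ + cos φ cos δ sin H₀ = 1.5749×-0.13399×-0.03012 + 0.99098×0.99955×0.99999 = 0.006356 + 0.990524 = 0.996880.
Q̄ = (S₀/π) × [bracket] = (1564/π) × 0.996880 = 496.3 W/m².

Q̄ ≈ 496 W/m²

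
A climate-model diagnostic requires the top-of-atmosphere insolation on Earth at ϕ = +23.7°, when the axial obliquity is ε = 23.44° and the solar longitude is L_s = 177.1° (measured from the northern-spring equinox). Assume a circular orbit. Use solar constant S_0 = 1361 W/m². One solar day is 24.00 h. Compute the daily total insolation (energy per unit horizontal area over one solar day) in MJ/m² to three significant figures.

34.7 MJ/m²

Solar declination: sin δ = sin ε · sin L_s = sin 23.44° × sin 177.1° = 0.02013, so δ = +1.153°.
cos h₀ = −tan(+23.7°) tan(+1.153°) = -0.0088, h₀ = 1.5796 rad.
Bracket: h₀ sin ϕ sin δ + cos ϕ cos δ sin h₀ = 1.5796×0.40195×0.02013 + 0.91566×0.99980×0.99996 = 0.012781 + 0.915440 = 0.928221.
Q̄ = (S_0/π) × [bracket] = (1361/π) × 0.928221 = 402.12 W/m².
Daily total = Q̄ × 24.00 h × 3600 s/h = 402.12 × 24.00 × 3600 / 10⁶ = 34.74 MJ/m².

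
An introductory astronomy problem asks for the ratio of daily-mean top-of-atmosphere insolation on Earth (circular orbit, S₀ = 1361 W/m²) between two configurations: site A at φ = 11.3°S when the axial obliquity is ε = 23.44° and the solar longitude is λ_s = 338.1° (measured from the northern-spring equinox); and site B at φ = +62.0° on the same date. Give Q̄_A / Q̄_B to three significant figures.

— Configuration A (φ=-11.3°):
Solar declination: sin δ = sin ε · sin λ_s = sin 23.44° × sin 338.1° = -0.14837, so δ = -8.532°.
cos H₀ = −tan(-11.3°) tan(-8.532°) = -0.0300, H₀ = 1.6008 rad.
Bracket: H₀ sin φ sin δ + cos φ cos δ sin H₀ = 1.6008×-0.19595×-0.14837 + 0.98061×0.98893×0.99955 = 0.046540 + 0.969318 = 1.015858.
Q̄ = (S₀/π) × [bracket] = (1361/π) × 1.015858 = 440.09 W/m².
— Configuration B (φ=+62.0°):
cos H₀ = −tan(+62.0°) tan(-8.532°) = 0.2822, H₀ = 1.2847 rad.
Bracket: H₀ sin φ sin δ + cos φ cos δ sin H₀ = 1.2847×0.88295×-0.14837 + 0.46947×0.98893×0.95937 = -0.168300 + 0.445410 = 0.277110.
Q̄ = (S₀/π) × [bracket] = (1361/π) × 0.277110 = 120.05 W/m².
Ratio Q̄_A / Q̄_B = 440.09 / 120.05 = 3.666.

Q̄_A / Q̄_B ≈ 3.67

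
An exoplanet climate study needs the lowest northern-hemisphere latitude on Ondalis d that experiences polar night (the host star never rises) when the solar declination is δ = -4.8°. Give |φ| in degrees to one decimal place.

|φ| = 85.2°

Polar night requires cos H₀ = −tan φ tan δ ≥ 1, i.e. tan φ tan δ ≤ −1.
The boundary is |tan φ| · |tan δ| = 1, so |φ| = 90° − |δ| = 90° − 4.8° = 85.2° in the northern hemisphere.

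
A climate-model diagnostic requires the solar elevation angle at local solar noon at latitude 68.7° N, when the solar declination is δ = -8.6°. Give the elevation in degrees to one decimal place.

12.7°

At local noon the hour angle is zero, so the zenith angle equals |φ − δ| = |+68.7° − (-8.600°)| = 77.300°.
Elevation = 90° − 77.300° = 12.7°.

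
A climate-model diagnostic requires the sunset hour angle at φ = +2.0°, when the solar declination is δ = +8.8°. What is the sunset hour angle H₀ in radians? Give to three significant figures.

cos H₀ = −tan φ · tan δ = −tan(+2.0°) × tan(+8.800°) = -0.0054, so H₀ = 1.5762 rad = 90.31°.

H₀ = 1.58 rad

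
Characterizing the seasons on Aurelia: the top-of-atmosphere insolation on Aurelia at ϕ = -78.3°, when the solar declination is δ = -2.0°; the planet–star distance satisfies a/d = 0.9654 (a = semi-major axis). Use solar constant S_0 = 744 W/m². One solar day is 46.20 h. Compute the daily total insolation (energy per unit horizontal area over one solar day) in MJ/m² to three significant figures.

cos h₀ = −tan(-78.3°) tan(-2.000°) = -0.1686, h₀ = 1.7402 rad.
Bracket: h₀ sin ϕ sin δ + cos ϕ cos δ sin h₀ = 1.7402×-0.97922×-0.03490 + 0.20279×0.99939×0.98568 = 0.059471 + 0.199764 = 0.259235.
Inverse-square distance factor (a/d)² = 0.9654² = 0.931997.
Q̄ = (S_0/π) × 0.931997 × [bracket] = (744/π) × 0.931997 × 0.259235 = 57.218 W/m².
Daily total = Q̄ × 46.20 h × 3600 s/h = 57.218 × 46.20 × 3600 / 10⁶ = 9.516 MJ/m².

9.52 MJ/m²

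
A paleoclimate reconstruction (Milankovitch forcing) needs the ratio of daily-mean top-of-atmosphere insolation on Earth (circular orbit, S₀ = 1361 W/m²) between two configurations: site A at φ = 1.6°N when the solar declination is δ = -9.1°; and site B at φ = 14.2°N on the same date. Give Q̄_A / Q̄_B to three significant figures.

Q̄_A / Q̄_B ≈ 1.09

— Configuration A (φ=+1.6°):
cos H₀ = −tan(+1.6°) tan(-9.100°) = 0.0045, H₀ = 1.5663 rad.
Bracket: H₀ sin φ sin δ + cos φ cos δ sin H₀ = 1.5663×0.02792×-0.15816 + 0.99961×0.98741×0.99999 = -0.006917 + 0.987015 = 0.980098.
Q̄ = (S₀/π) × [bracket] = (1361/π) × 0.980098 = 424.60 W/m².
— Configuration B (φ=+14.2°):
cos H₀ = −tan(+14.2°) tan(-9.100°) = 0.0405, H₀ = 1.5303 rad.
Bracket: H₀ sin φ sin δ + cos φ cos δ sin H₀ = 1.5303×0.24531×-0.15816 + 0.96945×0.98741×0.99918 = -0.059373 + 0.956460 = 0.897087.
Q̄ = (S₀/π) × [bracket] = (1361/π) × 0.897087 = 388.64 W/m².
Ratio Q̄_A / Q̄_B = 424.60 / 388.64 = 1.093.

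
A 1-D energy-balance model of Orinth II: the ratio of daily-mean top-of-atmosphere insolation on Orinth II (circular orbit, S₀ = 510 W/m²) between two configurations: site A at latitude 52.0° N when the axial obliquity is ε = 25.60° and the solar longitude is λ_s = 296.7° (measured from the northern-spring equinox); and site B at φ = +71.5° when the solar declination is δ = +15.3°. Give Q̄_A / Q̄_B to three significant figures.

Q̄_A / Q̄_B ≈ 0.215

— Configuration A (φ=+52.0°):
Solar declination: sin δ = sin ε · sin λ_s = sin 25.60° × sin 296.7° = -0.38601, so δ = -22.707°.
cos H₀ = −tan(+52.0°) tan(-22.707°) = 0.5356, H₀ = 1.0056 rad.
Bracket: H₀ sin φ sin δ + cos φ cos δ sin H₀ = 1.0056×0.78801×-0.38601 + 0.61566×0.92249×0.84448 = -0.305883 + 0.479614 = 0.173731.
Q̄ = (S₀/π) × [bracket] = (510/π) × 0.173731 = 28.203 W/m².
— Configuration B (φ=+71.5°):
cos H₀ = −tan(+71.5°) tan(+15.300°) = -0.8176, H₀ = 2.5280 rad.
Bracket: H₀ sin φ sin δ + cos φ cos δ sin H₀ = 2.5280×0.94832×0.26387 + 0.31730×0.96456×0.57577 = 0.632590 + 0.176217 = 0.808807.
Q̄ = (S₀/π) × [bracket] = (510/π) × 0.808807 = 131.30 W/m².
Ratio Q̄_A / Q̄_B = 28.203 / 131.30 = 0.2148.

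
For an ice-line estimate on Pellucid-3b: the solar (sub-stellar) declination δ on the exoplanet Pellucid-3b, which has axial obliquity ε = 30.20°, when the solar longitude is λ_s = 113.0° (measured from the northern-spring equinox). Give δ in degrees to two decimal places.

sin δ = sin ε · sin λ_s = sin 30.20° × sin 113.0° = 0.463032.
δ = arcsin(0.463032) = +27.58°.

δ = +27.58°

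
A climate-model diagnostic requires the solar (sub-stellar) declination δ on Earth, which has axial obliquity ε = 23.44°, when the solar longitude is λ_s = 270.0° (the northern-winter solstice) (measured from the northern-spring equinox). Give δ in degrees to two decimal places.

sin δ = sin ε · sin λ_s = sin 23.44° × sin 270.0° = -0.397789.
δ = arcsin(-0.397789) = -23.44°.

δ = -23.44°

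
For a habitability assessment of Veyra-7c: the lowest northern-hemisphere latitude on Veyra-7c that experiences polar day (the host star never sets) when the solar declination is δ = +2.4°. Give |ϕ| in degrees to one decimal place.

|ϕ| = 87.6°

Polar day requires cos h₀ = −tan ϕ tan δ ≤ −1, i.e. tan ϕ tan δ ≥ 1.
The boundary is |tan ϕ| · |tan δ| = 1, so |ϕ| = 90° − |δ| = 90° − 2.4° = 87.6° in the northern hemisphere.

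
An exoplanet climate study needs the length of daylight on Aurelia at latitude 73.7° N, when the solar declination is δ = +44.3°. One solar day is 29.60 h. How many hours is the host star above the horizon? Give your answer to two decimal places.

29.60 h

Sunrise equation: cos H₀ = −tan φ · tan δ = -3.3372 ≤ −1, so the host star never sets (polar day) and H₀ = π.
Daylight = 2H₀/(2π) × 29.60 h = (3.1416/π) × 29.60 = 29.60 h.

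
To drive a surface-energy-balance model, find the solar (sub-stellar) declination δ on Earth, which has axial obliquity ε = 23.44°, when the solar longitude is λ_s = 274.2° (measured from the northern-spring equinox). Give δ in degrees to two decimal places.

sin δ = sin ε · sin λ_s = sin 23.44° × sin 274.2° = -0.396720.
δ = arcsin(-0.396720) = -23.37°.

δ = -23.37°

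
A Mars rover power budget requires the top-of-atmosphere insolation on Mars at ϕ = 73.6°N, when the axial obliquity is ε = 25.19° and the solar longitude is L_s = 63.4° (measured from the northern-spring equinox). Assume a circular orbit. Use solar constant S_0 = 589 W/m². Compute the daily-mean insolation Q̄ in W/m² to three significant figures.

Q̄ ≈ 215 W/m²

Solar declination: sin δ = sin ε · sin L_s = sin 25.19° × sin 63.4° = 0.38057, so δ = +22.369°.
cos h₀ = −tan(+73.6°) tan(+22.369°) = -1.3983 ≤ −1 ⇒ polar day, h₀ = π.
Bracket: h₀ sin ϕ sin δ + cos ϕ cos δ sin h₀ = 3.1416×0.95931×0.38057 + 0.28234×0.92475×0.00000 = 1.146950 + 0.000000 = 1.146950.
Q̄ = (S_0/π) × [bracket] = (589/π) × 1.146950 = 215.0 W/m².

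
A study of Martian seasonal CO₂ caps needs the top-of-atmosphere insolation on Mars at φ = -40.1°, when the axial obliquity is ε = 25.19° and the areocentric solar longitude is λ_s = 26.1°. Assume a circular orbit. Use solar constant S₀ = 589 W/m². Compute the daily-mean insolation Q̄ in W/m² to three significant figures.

Q̄ ≈ 107 W/m²

sin δ = sin 25.19° × sin 26.1° = 0.18725, so δ = +10.792°.
cos H₀ = −tan(-40.1°) tan(+10.792°) = 0.1605, H₀ = 1.4096 rad.
Bracket: H₀ sin φ sin δ + cos φ cos δ sin H₀ = 1.4096×-0.64412×0.18725 + 0.76492×0.98231×0.98703 = -0.170014 + 0.741643 = 0.571629.
Q̄ = (S₀/π) × [bracket] = (589/π) × 0.571629 = 107.2 W/m².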